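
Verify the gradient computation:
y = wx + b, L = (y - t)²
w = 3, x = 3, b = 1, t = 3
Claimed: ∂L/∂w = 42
Correct

y = (3)(3) + 1 = 10
∂L/∂y = 2(y - t) = 2(10 - 3) = 14
∂y/∂w = x = 3
∂L/∂w = 14 × 3 = 42

Claimed value: 42
Correct: The correct gradient is 42.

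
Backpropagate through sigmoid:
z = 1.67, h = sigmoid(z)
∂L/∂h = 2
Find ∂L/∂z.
∂L/∂z = 0.2667

σ(1.67) = 0.8416
σ'(1.67) = σ(1.67)(1 - σ(1.67)) = 0.8416 × 0.1584 = 0.1333
∂L/∂z = ∂L/∂h · σ'(z) = 2 × 0.1333 = 0.2667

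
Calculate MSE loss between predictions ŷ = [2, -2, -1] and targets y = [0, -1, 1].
MSE = 3

MSE = (1/3)((2-0)² + (-2--1)² + (-1-1)²) = (1/3)(4 + 1 + 4) = 3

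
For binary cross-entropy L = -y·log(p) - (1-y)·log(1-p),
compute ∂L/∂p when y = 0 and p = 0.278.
∂L/∂p = 1.385

∂L/∂p = -y/p + (1-y)/(1-p) = 0 + 1/0.722 = 1.385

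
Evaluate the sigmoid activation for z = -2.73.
0.06123

sigmoid(-2.73) = 1/(1 + e^(2.73)) = 1/(1 + 15.33) = 0.06123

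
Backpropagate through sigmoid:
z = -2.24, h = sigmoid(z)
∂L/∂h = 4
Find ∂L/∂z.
∂L/∂z = 0.3478

σ(-2.24) = 0.09622
σ'(-2.24) = σ(-2.24)(1 - σ(-2.24)) = 0.09622 × 0.9038 = 0.08696
∂L/∂z = ∂L/∂h · σ'(z) = 4 × 0.08696 = 0.3478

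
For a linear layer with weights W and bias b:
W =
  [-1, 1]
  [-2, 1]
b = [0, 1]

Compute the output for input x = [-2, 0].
y = [2, 5]

Wx = [-1×-2 + 1×0, -2×-2 + 1×0]
   = [2, 4]
y = Wx + b = [2 + 0, 4 + 1] = [2, 5]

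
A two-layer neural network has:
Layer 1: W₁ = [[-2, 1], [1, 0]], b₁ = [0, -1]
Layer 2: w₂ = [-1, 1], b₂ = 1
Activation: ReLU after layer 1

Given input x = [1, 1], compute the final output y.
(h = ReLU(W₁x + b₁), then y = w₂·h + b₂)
y = 1

Layer 1 pre-activation: z₁ = [-1, 0]
After ReLU: h = [0, 0]
Layer 2 output: y = -1×0 + 1×0 + 1 = 1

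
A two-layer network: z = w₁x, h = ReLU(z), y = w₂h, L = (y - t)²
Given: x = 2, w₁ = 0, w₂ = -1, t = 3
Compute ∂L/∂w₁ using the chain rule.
∂L/∂w₁ = 0

Forward pass:
z = w₁x = 0×2 = 0
h = ReLU(0) = 0
y = w₂h = -1×0 = 0

Backward pass:
∂L/∂y = 2(y - t) = 2(0 - 3) = -6
∂y/∂h = w₂ = -1
∂h/∂z = 0 (ReLU derivative)
∂z/∂w₁ = x = 2

∂L/∂w₁ = -6 × -1 × 0 × 2 = 0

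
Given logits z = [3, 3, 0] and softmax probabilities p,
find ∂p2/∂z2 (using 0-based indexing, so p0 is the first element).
∂p2/∂z2 = 0.0237

p = softmax(z) = [0.4879, 0.4879, 0.02429]
p2 = 0.02429

∂p2/∂z2 = p2(1 - p2) = 0.02429 × (1 - 0.02429) = 0.0237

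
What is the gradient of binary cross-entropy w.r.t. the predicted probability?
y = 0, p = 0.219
∂L/∂p = 1.28

∂L/∂p = -y/p + (1-y)/(1-p) = 0 + 1/0.781 = 1.28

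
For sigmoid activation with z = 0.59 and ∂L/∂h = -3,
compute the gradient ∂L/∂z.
∂L/∂z = -0.6883

σ(0.59) = 0.6434
σ'(0.59) = σ(0.59)(1 - σ(0.59)) = 0.6434 × 0.3566 = 0.2294
∂L/∂z = ∂L/∂h · σ'(z) = -3 × 0.2294 = -0.6883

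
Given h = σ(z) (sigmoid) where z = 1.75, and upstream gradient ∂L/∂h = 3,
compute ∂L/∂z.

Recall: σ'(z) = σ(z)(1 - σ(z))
∂L/∂z = 0.3784

σ(1.75) = 0.852
σ'(1.75) = σ(1.75)(1 - σ(1.75)) = 0.852 × 0.148 = 0.1261
∂L/∂z = ∂L/∂h · σ'(z) = 3 × 0.1261 = 0.3784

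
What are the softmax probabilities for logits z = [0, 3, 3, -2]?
p = [0.0242, 0.4863, 0.4863, 0.0033]

exp(z) = [1, 20.09, 20.09, 0.1353]
Sum = 41.31
p = [0.0242, 0.4863, 0.4863, 0.0033]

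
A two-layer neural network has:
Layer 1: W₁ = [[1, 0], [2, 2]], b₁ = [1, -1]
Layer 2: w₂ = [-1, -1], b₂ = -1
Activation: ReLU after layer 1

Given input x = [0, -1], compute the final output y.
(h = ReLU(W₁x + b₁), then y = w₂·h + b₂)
y = -2

Layer 1 pre-activation: z₁ = [1, -3]
After ReLU: h = [1, 0]
Layer 2 output: y = -1×1 + -1×0 + -1 = -2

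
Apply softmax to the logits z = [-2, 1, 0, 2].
p = [0.012, 0.2418, 0.0889, 0.6572]

exp(z) = [0.1353, 2.718, 1, 7.389]
Sum = 11.24
p = [0.012, 0.2418, 0.0889, 0.6572]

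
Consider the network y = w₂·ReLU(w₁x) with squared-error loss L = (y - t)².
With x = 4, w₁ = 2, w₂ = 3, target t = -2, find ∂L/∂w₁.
∂L/∂w₁ = 624

Forward pass:
z = w₁x = 2×4 = 8
h = ReLU(8) = 8
y = w₂h = 3×8 = 24

Backward pass:
∂L/∂y = 2(y - t) = 2(24 - -2) = 52
∂y/∂h = w₂ = 3
∂h/∂z = 1 (ReLU derivative)
∂z/∂w₁ = x = 4

∂L/∂w₁ = 52 × 3 × 1 × 4 = 624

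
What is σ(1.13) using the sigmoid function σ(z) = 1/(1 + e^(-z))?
0.7558

sigmoid(1.13) = 1/(1 + e^(-1.13)) = 1/(1 + 0.323) = 0.7558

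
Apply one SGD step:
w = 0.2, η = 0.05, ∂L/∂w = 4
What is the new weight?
w_new = 0

w_new = w - η·∂L/∂w = 0.2 - 0.05×(4) = 0.2 - (0.2) = 0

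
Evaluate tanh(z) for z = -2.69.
-0.9908

tanh(-2.69) = (e^(-2.69) - e^(2.69))/(e^(-2.69) + e^(2.69)) = -0.9908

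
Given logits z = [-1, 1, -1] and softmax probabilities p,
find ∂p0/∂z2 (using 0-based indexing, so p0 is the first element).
∂p0/∂z2 = -0.01134

p = softmax(z) = [0.1065, 0.787, 0.1065]
p0 = 0.1065, p2 = 0.1065

∂p0/∂z2 = -p0 × p2 = -0.1065 × 0.1065 = -0.01134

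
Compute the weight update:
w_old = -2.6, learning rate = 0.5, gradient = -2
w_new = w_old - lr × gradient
w_new = -1.6

w_new = w - η·∂L/∂w = -2.6 - 0.5×(-2) = -2.6 - (-1) = -1.6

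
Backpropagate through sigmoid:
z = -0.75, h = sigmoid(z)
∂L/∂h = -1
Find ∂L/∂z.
∂L/∂z = -0.2179

σ(-0.75) = 0.3208
σ'(-0.75) = σ(-0.75)(1 - σ(-0.75)) = 0.3208 × 0.6792 = 0.2179
∂L/∂z = ∂L/∂h · σ'(z) = -1 × 0.2179 = -0.2179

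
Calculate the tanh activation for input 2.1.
0.9705

tanh(2.1) = (e^(2.1) - e^(-2.1))/(e^(2.1) + e^(-2.1)) = 0.9705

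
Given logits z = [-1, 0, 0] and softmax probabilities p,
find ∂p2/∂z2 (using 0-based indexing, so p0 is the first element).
∂p2/∂z2 = 0.244

p = softmax(z) = [0.1554, 0.4223, 0.4223]
p2 = 0.4223

∂p2/∂z2 = p2(1 - p2) = 0.4223 × (1 - 0.4223) = 0.244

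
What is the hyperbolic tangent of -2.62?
-0.9895

tanh(-2.62) = (e^(-2.62) - e^(2.62))/(e^(-2.62) + e^(2.62)) = -0.9895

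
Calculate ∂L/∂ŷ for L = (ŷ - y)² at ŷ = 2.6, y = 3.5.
∂L/∂ŷ = -1.8

∂L/∂ŷ = 2(ŷ - y) = 2(2.6 - 3.5) = 2(-0.9) = -1.8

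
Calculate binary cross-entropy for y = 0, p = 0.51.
L = 0.7133

L = -0·log(0.51) - 1·log(0.49) = -log(0.49) = 0.7133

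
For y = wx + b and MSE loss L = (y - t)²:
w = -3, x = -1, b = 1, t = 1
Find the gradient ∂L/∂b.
∂L/∂b = 6

y = wx + b = (-3)(-1) + 1 = 4
∂L/∂y = 2(y - t) = 2(4 - 1) = 6
∂y/∂b = 1
∂L/∂b = ∂L/∂y · ∂y/∂b = 6 × 1 = 6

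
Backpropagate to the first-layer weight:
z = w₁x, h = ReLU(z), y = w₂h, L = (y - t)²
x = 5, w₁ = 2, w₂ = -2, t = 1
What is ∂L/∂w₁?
∂L/∂w₁ = 420

Forward pass:
z = w₁x = 2×5 = 10
h = ReLU(10) = 10
y = w₂h = -2×10 = -20

Backward pass:
∂L/∂y = 2(y - t) = 2(-20 - 1) = -42
∂y/∂h = w₂ = -2
∂h/∂z = 1 (ReLU derivative)
∂z/∂w₁ = x = 5

∂L/∂w₁ = -42 × -2 × 1 × 5 = 420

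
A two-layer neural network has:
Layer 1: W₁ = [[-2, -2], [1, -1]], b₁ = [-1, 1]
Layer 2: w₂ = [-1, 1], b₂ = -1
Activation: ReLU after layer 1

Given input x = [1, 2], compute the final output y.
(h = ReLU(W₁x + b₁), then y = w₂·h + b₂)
y = -1

Layer 1 pre-activation: z₁ = [-7, 0]
After ReLU: h = [0, 0]
Layer 2 output: y = -1×0 + 1×0 + -1 = -1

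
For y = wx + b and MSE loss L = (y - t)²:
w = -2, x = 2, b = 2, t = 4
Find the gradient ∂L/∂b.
∂L/∂b = -12

y = wx + b = (-2)(2) + 2 = -2
∂L/∂y = 2(y - t) = 2(-2 - 4) = -12
∂y/∂b = 1
∂L/∂b = ∂L/∂y · ∂y/∂b = -12 × 1 = -12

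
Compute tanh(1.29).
0.8591

tanh(1.29) = (e^(1.29) - e^(-1.29))/(e^(1.29) + e^(-1.29)) = 0.8591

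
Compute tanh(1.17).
0.8243

tanh(1.17) = (e^(1.17) - e^(-1.17))/(e^(1.17) + e^(-1.17)) = 0.8243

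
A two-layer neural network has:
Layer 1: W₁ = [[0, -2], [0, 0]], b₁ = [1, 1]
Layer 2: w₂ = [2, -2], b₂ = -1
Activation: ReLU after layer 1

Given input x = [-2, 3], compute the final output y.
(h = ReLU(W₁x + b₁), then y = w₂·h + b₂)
y = -3

Layer 1 pre-activation: z₁ = [-5, 1]
After ReLU: h = [0, 1]
Layer 2 output: y = 2×0 + -2×1 + -1 = -3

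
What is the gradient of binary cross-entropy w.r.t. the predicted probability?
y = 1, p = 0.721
∂L/∂p = -1.387

∂L/∂p = -y/p + (1-y)/(1-p) = -1/0.721 + 0 = -1.387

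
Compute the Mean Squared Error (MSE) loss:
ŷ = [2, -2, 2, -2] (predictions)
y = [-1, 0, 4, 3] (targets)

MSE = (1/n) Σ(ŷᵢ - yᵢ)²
MSE = 10.5

MSE = (1/4)((2--1)² + (-2-0)² + (2-4)² + (-2-3)²) = (1/4)(9 + 4 + 4 + 25) = 10.5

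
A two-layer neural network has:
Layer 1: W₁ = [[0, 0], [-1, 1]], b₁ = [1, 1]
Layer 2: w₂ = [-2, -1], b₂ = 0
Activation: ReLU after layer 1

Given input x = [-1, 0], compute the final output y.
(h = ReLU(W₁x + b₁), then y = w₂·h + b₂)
y = -4

Layer 1 pre-activation: z₁ = [1, 2]
After ReLU: h = [1, 2]
Layer 2 output: y = -2×1 + -1×2 + 0 = -4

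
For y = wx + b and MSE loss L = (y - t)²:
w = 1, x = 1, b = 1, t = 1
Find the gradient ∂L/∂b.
∂L/∂b = 2

y = wx + b = (1)(1) + 1 = 2
∂L/∂y = 2(y - t) = 2(2 - 1) = 2
∂y/∂b = 1
∂L/∂b = ∂L/∂y · ∂y/∂b = 2 × 1 = 2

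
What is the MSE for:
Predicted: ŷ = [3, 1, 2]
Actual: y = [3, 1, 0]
MSE = 1.333

MSE = (1/3)((3-3)² + (1-1)² + (2-0)²) = (1/3)(0 + 0 + 4) = 1.333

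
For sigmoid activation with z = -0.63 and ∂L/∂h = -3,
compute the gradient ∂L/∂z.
∂L/∂z = -0.6802

σ(-0.63) = 0.3475
σ'(-0.63) = σ(-0.63)(1 - σ(-0.63)) = 0.3475 × 0.6525 = 0.2267
∂L/∂z = ∂L/∂h · σ'(z) = -3 × 0.2267 = -0.6802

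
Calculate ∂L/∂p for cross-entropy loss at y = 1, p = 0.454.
∂L/∂p = -2.203

∂L/∂p = -y/p + (1-y)/(1-p) = -1/0.454 + 0 = -2.203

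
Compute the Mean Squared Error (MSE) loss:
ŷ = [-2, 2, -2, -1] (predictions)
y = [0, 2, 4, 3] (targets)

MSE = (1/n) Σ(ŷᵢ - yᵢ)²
MSE = 14

MSE = (1/4)((-2-0)² + (2-2)² + (-2-4)² + (-1-3)²) = (1/4)(4 + 0 + 36 + 16) = 14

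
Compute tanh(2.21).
0.9762

tanh(2.21) = (e^(2.21) - e^(-2.21))/(e^(2.21) + e^(-2.21)) = 0.9762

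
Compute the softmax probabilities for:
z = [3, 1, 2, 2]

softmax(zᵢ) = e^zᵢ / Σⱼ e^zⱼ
p = [0.5344, 0.0723, 0.1966, 0.1966]

exp(z) = [20.09, 2.718, 7.389, 7.389]
Sum = 37.58
p = [0.5344, 0.0723, 0.1966, 0.1966]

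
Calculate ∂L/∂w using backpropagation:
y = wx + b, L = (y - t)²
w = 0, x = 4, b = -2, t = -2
∂L/∂w = 0

y = wx + b = (0)(4) + -2 = -2
∂L/∂y = 2(y - t) = 2(-2 - -2) = 0
∂y/∂w = x = 4
∂L/∂w = ∂L/∂y · ∂y/∂w = 0 × 4 = 0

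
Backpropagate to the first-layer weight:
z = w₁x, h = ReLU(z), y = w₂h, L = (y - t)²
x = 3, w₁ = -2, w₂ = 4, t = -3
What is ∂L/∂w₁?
∂L/∂w₁ = 0

Forward pass:
z = w₁x = -2×3 = -6
h = ReLU(-6) = 0
y = w₂h = 4×0 = 0

Backward pass:
∂L/∂y = 2(y - t) = 2(0 - -3) = 6
∂y/∂h = w₂ = 4
∂h/∂z = 0 (ReLU derivative)
∂z/∂w₁ = x = 3

∂L/∂w₁ = 6 × 4 × 0 × 3 = 0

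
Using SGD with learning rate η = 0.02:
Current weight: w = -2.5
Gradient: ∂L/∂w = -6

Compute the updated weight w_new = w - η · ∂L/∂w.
w_new = -2.38

w_new = w - η·∂L/∂w = -2.5 - 0.02×(-6) = -2.5 - (-0.12) = -2.38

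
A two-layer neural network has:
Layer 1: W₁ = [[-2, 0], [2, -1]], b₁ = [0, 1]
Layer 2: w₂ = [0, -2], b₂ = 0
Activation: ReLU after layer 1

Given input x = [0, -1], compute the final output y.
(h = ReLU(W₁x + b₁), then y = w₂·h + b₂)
y = -4

Layer 1 pre-activation: z₁ = [0, 2]
After ReLU: h = [0, 2]
Layer 2 output: y = 0×0 + -2×2 + 0 = -4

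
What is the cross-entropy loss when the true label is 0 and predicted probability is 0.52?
L = 0.734

L = -0·log(0.52) - 1·log(0.48) = -log(0.48) = 0.734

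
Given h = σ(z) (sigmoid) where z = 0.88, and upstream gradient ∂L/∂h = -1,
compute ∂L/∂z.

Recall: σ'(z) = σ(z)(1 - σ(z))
∂L/∂z = -0.2072

σ(0.88) = 0.7068
σ'(0.88) = σ(0.88)(1 - σ(0.88)) = 0.7068 × 0.2932 = 0.2072
∂L/∂z = ∂L/∂h · σ'(z) = -1 × 0.2072 = -0.2072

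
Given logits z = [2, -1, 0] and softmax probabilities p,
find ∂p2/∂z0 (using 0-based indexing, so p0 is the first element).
∂p2/∂z0 = -0.09636

p = softmax(z) = [0.8438, 0.04201, 0.1142]
p2 = 0.1142, p0 = 0.8438

∂p2/∂z0 = -p2 × p0 = -0.1142 × 0.8438 = -0.09636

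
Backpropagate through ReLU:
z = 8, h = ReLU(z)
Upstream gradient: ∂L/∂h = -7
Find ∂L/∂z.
∂L/∂z = -7

h = ReLU(8) = 8
Since z > 0: ∂h/∂z = 1
∂L/∂z = ∂L/∂h · ∂h/∂z = -7 × 1 = -7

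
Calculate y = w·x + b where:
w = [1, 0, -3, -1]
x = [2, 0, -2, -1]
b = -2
y = 7

y = (1)(2) + (0)(0) + (-3)(-2) + (-1)(-1) + -2 = 7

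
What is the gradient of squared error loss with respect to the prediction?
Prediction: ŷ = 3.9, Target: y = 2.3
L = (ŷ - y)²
∂L/∂ŷ = 3.2

∂L/∂ŷ = 2(ŷ - y) = 2(3.9 - 2.3) = 2(1.6) = 3.2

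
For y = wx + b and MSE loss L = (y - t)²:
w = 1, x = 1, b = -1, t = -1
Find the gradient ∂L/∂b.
∂L/∂b = 2

y = wx + b = (1)(1) + -1 = 0
∂L/∂y = 2(y - t) = 2(0 - -1) = 2
∂y/∂b = 1
∂L/∂b = ∂L/∂y · ∂y/∂b = 2 × 1 = 2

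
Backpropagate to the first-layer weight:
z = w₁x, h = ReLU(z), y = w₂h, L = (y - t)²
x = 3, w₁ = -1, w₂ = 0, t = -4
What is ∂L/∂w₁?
∂L/∂w₁ = 0

Forward pass:
z = w₁x = -1×3 = -3
h = ReLU(-3) = 0
y = w₂h = 0×0 = 0

Backward pass:
∂L/∂y = 2(y - t) = 2(0 - -4) = 8
∂y/∂h = w₂ = 0
∂h/∂z = 0 (ReLU derivative)
∂z/∂w₁ = x = 3

∂L/∂w₁ = 8 × 0 × 0 × 3 = 0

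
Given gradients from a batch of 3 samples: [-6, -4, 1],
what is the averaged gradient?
Average gradient = -3

Average = (1/3)(-6 + -4 + 1) = -9/3 = -3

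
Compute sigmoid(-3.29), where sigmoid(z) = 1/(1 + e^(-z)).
0.03592

sigmoid(-3.29) = 1/(1 + e^(3.29)) = 1/(1 + 26.84) = 0.03592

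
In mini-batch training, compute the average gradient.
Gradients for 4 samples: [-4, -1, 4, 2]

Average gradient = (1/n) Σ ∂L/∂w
Average gradient = 0.25

Average = (1/4)(-4 + -1 + 4 + 2) = 1/4 = 0.25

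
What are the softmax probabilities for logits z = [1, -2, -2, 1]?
p = [0.4763, 0.0237, 0.0237, 0.4763]

exp(z) = [2.718, 0.1353, 0.1353, 2.718]
Sum = 5.707
p = [0.4763, 0.0237, 0.0237, 0.4763]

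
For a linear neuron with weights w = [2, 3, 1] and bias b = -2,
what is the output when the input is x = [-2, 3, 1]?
y = 4

y = (2)(-2) + (3)(3) + (1)(1) + -2 = 4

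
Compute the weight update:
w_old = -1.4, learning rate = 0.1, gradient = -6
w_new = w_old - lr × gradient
w_new = -0.8

w_new = w - η·∂L/∂w = -1.4 - 0.1×(-6) = -1.4 - (-0.6) = -0.8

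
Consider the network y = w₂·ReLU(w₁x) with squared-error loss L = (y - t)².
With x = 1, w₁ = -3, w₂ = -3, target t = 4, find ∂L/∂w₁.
∂L/∂w₁ = 0

Forward pass:
z = w₁x = -3×1 = -3
h = ReLU(-3) = 0
y = w₂h = -3×0 = 0

Backward pass:
∂L/∂y = 2(y - t) = 2(0 - 4) = -8
∂y/∂h = w₂ = -3
∂h/∂z = 0 (ReLU derivative)
∂z/∂w₁ = x = 1

∂L/∂w₁ = -8 × -3 × 0 × 1 = 0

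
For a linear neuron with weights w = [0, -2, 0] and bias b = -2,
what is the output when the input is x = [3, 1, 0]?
y = -4

y = (0)(3) + (-2)(1) + (0)(0) + -2 = -4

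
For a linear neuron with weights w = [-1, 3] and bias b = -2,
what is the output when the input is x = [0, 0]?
y = -2

y = (-1)(0) + (3)(0) + -2 = -2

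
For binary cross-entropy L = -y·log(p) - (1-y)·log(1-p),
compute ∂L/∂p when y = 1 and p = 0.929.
∂L/∂p = -1.076

∂L/∂p = -y/p + (1-y)/(1-p) = -1/0.929 + 0 = -1.076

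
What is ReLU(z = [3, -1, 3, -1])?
h = [3, 0, 3, 0]

ReLU applied element-wise: max(0,3)=3, max(0,-1)=0, max(0,3)=3, max(0,-1)=0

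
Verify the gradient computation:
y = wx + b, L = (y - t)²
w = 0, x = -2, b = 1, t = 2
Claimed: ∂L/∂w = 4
Correct

y = (0)(-2) + 1 = 1
∂L/∂y = 2(y - t) = 2(1 - 2) = -2
∂y/∂w = x = -2
∂L/∂w = -2 × -2 = 4

Claimed value: 4
Correct: The correct gradient is 4.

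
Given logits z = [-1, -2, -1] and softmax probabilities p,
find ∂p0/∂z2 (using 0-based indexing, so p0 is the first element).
∂p0/∂z2 = -0.1784

p = softmax(z) = [0.4223, 0.1554, 0.4223]
p0 = 0.4223, p2 = 0.4223

∂p0/∂z2 = -p0 × p2 = -0.4223 × 0.4223 = -0.1784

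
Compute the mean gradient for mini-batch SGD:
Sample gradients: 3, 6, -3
Average gradient = 2

Average = (1/3)(3 + 6 + -3) = 6/3 = 2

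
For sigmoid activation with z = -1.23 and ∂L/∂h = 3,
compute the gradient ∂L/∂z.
∂L/∂z = 0.5251

σ(-1.23) = 0.2262
σ'(-1.23) = σ(-1.23)(1 - σ(-1.23)) = 0.2262 × 0.7738 = 0.175
∂L/∂z = ∂L/∂h · σ'(z) = 3 × 0.175 = 0.5251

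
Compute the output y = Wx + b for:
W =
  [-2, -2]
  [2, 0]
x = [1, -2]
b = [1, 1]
y = [3, 3]

Wx = [-2×1 + -2×-2, 2×1 + 0×-2]
   = [2, 2]
y = Wx + b = [2 + 1, 2 + 1] = [3, 3]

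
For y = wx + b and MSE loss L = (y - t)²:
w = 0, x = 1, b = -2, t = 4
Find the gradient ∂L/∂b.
∂L/∂b = -12

y = wx + b = (0)(1) + -2 = -2
∂L/∂y = 2(y - t) = 2(-2 - 4) = -12
∂y/∂b = 1
∂L/∂b = ∂L/∂y · ∂y/∂b = -12 × 1 = -12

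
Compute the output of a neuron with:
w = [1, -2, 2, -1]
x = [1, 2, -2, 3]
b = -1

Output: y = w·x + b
y = -11

y = (1)(1) + (-2)(2) + (2)(-2) + (-1)(3) + -1 = -11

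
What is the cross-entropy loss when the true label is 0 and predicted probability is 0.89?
L = 2.207

L = -0·log(0.89) - 1·log(0.11) = -log(0.11) = 2.207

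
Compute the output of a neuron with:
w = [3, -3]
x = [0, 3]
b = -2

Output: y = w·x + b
y = -11

y = (3)(0) + (-3)(3) + -2 = -11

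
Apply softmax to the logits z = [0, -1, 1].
p = [0.2447, 0.09, 0.6652]

exp(z) = [1, 0.3679, 2.718]
Sum = 4.086
p = [0.2447, 0.09, 0.6652]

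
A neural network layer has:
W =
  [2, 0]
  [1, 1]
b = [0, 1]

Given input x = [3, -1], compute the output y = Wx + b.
y = [6, 3]

Wx = [2×3 + 0×-1, 1×3 + 1×-1]
   = [6, 2]
y = Wx + b = [6 + 0, 2 + 1] = [6, 3]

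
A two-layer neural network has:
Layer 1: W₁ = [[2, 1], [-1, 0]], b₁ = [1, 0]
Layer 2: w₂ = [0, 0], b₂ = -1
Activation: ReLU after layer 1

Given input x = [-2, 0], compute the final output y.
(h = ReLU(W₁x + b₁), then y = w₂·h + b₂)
y = -1

Layer 1 pre-activation: z₁ = [-3, 2]
After ReLU: h = [0, 2]
Layer 2 output: y = 0×0 + 0×2 + -1 = -1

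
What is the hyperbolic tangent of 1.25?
0.8483

tanh(1.25) = (e^(1.25) - e^(-1.25))/(e^(1.25) + e^(-1.25)) = 0.8483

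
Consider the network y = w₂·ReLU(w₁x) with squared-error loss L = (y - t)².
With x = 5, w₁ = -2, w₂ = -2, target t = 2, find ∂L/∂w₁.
∂L/∂w₁ = 0

Forward pass:
z = w₁x = -2×5 = -10
h = ReLU(-10) = 0
y = w₂h = -2×0 = 0

Backward pass:
∂L/∂y = 2(y - t) = 2(0 - 2) = -4
∂y/∂h = w₂ = -2
∂h/∂z = 0 (ReLU derivative)
∂z/∂w₁ = x = 5

∂L/∂w₁ = -4 × -2 × 0 × 5 = 0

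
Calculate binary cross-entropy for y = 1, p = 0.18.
L = 1.715

L = -1·log(0.18) - 0·log(0.82) = -log(0.18) = 1.715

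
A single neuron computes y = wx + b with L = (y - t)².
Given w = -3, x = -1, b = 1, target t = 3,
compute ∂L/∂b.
∂L/∂b = 2

y = wx + b = (-3)(-1) + 1 = 4
∂L/∂y = 2(y - t) = 2(4 - 3) = 2
∂y/∂b = 1
∂L/∂b = ∂L/∂y · ∂y/∂b = 2 × 1 = 2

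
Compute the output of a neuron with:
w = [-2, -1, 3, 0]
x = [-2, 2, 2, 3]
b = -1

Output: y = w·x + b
y = 7

y = (-2)(-2) + (-1)(2) + (3)(2) + (0)(3) + -1 = 7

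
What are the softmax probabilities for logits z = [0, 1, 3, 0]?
p = [0.0403, 0.1096, 0.8098, 0.0403]

exp(z) = [1, 2.718, 20.09, 1]
Sum = 24.8
p = [0.0403, 0.1096, 0.8098, 0.0403]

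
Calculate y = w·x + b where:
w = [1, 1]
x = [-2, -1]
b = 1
y = -2

y = (1)(-2) + (1)(-1) + 1 = -2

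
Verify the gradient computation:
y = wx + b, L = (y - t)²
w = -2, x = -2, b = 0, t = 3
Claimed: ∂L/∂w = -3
Incorrect

y = (-2)(-2) + 0 = 4
∂L/∂y = 2(y - t) = 2(4 - 3) = 2
∂y/∂w = x = -2
∂L/∂w = 2 × -2 = -4

Claimed value: -3
Incorrect: The correct gradient is -4.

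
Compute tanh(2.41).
0.984

tanh(2.41) = (e^(2.41) - e^(-2.41))/(e^(2.41) + e^(-2.41)) = 0.984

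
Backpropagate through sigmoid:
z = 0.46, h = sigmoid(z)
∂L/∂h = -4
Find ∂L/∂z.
∂L/∂z = -0.9489

σ(0.46) = 0.613
σ'(0.46) = σ(0.46)(1 - σ(0.46)) = 0.613 × 0.387 = 0.2372
∂L/∂z = ∂L/∂h · σ'(z) = -4 × 0.2372 = -0.9489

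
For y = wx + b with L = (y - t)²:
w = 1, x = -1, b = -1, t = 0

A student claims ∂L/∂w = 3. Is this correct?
Incorrect

y = (1)(-1) + -1 = -2
∂L/∂y = 2(y - t) = 2(-2 - 0) = -4
∂y/∂w = x = -1
∂L/∂w = -4 × -1 = 4

Claimed value: 3
Incorrect: The correct gradient is 4.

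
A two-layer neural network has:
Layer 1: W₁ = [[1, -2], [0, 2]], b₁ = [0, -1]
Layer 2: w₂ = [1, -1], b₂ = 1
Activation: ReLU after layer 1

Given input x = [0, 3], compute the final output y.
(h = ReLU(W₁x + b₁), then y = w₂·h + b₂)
y = -4

Layer 1 pre-activation: z₁ = [-6, 5]
After ReLU: h = [0, 5]
Layer 2 output: y = 1×0 + -1×5 + 1 = -4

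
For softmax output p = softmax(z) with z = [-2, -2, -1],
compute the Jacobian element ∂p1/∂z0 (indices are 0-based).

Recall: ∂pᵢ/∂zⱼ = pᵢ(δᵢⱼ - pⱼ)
∂p1/∂z0 = -0.04492

p = softmax(z) = [0.2119, 0.2119, 0.5761]
p1 = 0.2119, p0 = 0.2119

∂p1/∂z0 = -p1 × p0 = -0.2119 × 0.2119 = -0.04492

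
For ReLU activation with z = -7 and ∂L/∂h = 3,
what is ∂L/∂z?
∂L/∂z = 0

h = ReLU(-7) = 0
Since z < 0: ∂h/∂z = 0
∂L/∂z = ∂L/∂h · ∂h/∂z = 3 × 0 = 0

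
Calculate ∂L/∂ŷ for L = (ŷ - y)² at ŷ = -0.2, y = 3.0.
∂L/∂ŷ = -6.4

∂L/∂ŷ = 2(ŷ - y) = 2(-0.2 - 3.0) = 2(-3.2) = -6.4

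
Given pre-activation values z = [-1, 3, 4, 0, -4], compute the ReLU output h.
h = [0, 3, 4, 0, 0]

ReLU applied element-wise: max(0,-1)=0, max(0,3)=3, max(0,4)=4, max(0,0)=0, max(0,-4)=0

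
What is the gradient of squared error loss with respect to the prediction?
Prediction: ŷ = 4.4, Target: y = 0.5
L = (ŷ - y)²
∂L/∂ŷ = 7.8

∂L/∂ŷ = 2(ŷ - y) = 2(4.4 - 0.5) = 2(3.9) = 7.8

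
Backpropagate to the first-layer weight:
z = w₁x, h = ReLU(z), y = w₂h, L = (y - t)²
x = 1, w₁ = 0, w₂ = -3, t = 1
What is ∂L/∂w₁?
∂L/∂w₁ = 0

Forward pass:
z = w₁x = 0×1 = 0
h = ReLU(0) = 0
y = w₂h = -3×0 = 0

Backward pass:
∂L/∂y = 2(y - t) = 2(0 - 1) = -2
∂y/∂h = w₂ = -3
∂h/∂z = 0 (ReLU derivative)
∂z/∂w₁ = x = 1

∂L/∂w₁ = -2 × -3 × 0 × 1 = 0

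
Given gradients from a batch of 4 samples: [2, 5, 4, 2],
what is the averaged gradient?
Average gradient = 3.25

Average = (1/4)(2 + 5 + 4 + 2) = 13/4 = 3.25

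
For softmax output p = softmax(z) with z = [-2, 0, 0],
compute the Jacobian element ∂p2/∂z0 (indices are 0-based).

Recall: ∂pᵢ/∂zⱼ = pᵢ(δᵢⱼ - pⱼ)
∂p2/∂z0 = -0.02968

p = softmax(z) = [0.06338, 0.4683, 0.4683]
p2 = 0.4683, p0 = 0.06338

∂p2/∂z0 = -p2 × p0 = -0.4683 × 0.06338 = -0.02968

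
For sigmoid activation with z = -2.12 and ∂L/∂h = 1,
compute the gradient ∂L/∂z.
∂L/∂z = 0.09568

σ(-2.12) = 0.1072
σ'(-2.12) = σ(-2.12)(1 - σ(-2.12)) = 0.1072 × 0.8928 = 0.09568
∂L/∂z = ∂L/∂h · σ'(z) = 1 × 0.09568 = 0.09568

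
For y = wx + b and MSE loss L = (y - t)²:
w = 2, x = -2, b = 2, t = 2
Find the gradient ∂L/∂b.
∂L/∂b = -8

y = wx + b = (2)(-2) + 2 = -2
∂L/∂y = 2(y - t) = 2(-2 - 2) = -8
∂y/∂b = 1
∂L/∂b = ∂L/∂y · ∂y/∂b = -8 × 1 = -8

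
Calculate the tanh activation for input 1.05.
0.7818

tanh(1.05) = (e^(1.05) - e^(-1.05))/(e^(1.05) + e^(-1.05)) = 0.7818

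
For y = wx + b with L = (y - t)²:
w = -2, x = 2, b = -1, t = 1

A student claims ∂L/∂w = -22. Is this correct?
Incorrect

y = (-2)(2) + -1 = -5
∂L/∂y = 2(y - t) = 2(-5 - 1) = -12
∂y/∂w = x = 2
∂L/∂w = -12 × 2 = -24

Claimed value: -22
Incorrect: The correct gradient is -24.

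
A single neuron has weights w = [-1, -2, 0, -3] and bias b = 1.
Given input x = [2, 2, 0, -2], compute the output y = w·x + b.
y = 1

y = (-1)(2) + (-2)(2) + (0)(0) + (-3)(-2) + 1 = 1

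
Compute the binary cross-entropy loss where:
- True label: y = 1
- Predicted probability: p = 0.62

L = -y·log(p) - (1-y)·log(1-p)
L = 0.478

L = -1·log(0.62) - 0·log(0.38) = -log(0.62) = 0.478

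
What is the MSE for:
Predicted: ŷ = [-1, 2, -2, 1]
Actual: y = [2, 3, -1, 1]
MSE = 2.75

MSE = (1/4)((-1-2)² + (2-3)² + (-2--1)² + (1-1)²) = (1/4)(9 + 1 + 1 + 0) = 2.75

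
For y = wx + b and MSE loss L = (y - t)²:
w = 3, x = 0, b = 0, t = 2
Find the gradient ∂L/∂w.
∂L/∂w = 0

y = wx + b = (3)(0) + 0 = 0
∂L/∂y = 2(y - t) = 2(0 - 2) = -4
∂y/∂w = x = 0
∂L/∂w = ∂L/∂y · ∂y/∂w = -4 × 0 = 0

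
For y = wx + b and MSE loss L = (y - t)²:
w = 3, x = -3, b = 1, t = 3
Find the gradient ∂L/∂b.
∂L/∂b = -22

y = wx + b = (3)(-3) + 1 = -8
∂L/∂y = 2(y - t) = 2(-8 - 3) = -22
∂y/∂b = 1
∂L/∂b = ∂L/∂y · ∂y/∂b = -22 × 1 = -22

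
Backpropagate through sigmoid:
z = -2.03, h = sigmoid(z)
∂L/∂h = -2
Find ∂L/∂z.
∂L/∂z = -0.2052

σ(-2.03) = 0.1161
σ'(-2.03) = σ(-2.03)(1 - σ(-2.03)) = 0.1161 × 0.8839 = 0.1026
∂L/∂z = ∂L/∂h · σ'(z) = -2 × 0.1026 = -0.2052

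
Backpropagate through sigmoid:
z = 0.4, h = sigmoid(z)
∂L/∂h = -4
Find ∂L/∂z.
∂L/∂z = -0.961

σ(0.4) = 0.5987
σ'(0.4) = σ(0.4)(1 - σ(0.4)) = 0.5987 × 0.4013 = 0.2403
∂L/∂z = ∂L/∂h · σ'(z) = -4 × 0.2403 = -0.961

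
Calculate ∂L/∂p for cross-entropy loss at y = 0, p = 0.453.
∂L/∂p = 1.828

∂L/∂p = -y/p + (1-y)/(1-p) = 0 + 1/0.547 = 1.828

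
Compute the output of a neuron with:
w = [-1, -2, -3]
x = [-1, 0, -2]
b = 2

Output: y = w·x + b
y = 9

y = (-1)(-1) + (-2)(0) + (-3)(-2) + 2 = 9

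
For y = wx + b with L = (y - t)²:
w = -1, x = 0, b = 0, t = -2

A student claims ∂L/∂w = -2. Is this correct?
Incorrect

y = (-1)(0) + 0 = 0
∂L/∂y = 2(y - t) = 2(0 - -2) = 4
∂y/∂w = x = 0
∂L/∂w = 4 × 0 = 0

Claimed value: -2
Incorrect: The correct gradient is 0.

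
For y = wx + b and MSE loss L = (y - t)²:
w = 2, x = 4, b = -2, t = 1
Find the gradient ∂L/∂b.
∂L/∂b = 10

y = wx + b = (2)(4) + -2 = 6
∂L/∂y = 2(y - t) = 2(6 - 1) = 10
∂y/∂b = 1
∂L/∂b = ∂L/∂y · ∂y/∂b = 10 × 1 = 10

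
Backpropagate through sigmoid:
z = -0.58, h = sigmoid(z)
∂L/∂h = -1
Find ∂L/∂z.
∂L/∂z = -0.2301

σ(-0.58) = 0.3589
σ'(-0.58) = σ(-0.58)(1 - σ(-0.58)) = 0.3589 × 0.6411 = 0.2301
∂L/∂z = ∂L/∂h · σ'(z) = -1 × 0.2301 = -0.2301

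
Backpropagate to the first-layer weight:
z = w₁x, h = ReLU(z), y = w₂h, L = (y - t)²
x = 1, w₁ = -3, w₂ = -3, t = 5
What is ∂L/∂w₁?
∂L/∂w₁ = 0

Forward pass:
z = w₁x = -3×1 = -3
h = ReLU(-3) = 0
y = w₂h = -3×0 = 0

Backward pass:
∂L/∂y = 2(y - t) = 2(0 - 5) = -10
∂y/∂h = w₂ = -3
∂h/∂z = 0 (ReLU derivative)
∂z/∂w₁ = x = 1

∂L/∂w₁ = -10 × -3 × 0 × 1 = 0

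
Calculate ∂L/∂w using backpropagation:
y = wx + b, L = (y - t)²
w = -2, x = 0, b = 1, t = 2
∂L/∂w = 0

y = wx + b = (-2)(0) + 1 = 1
∂L/∂y = 2(y - t) = 2(1 - 2) = -2
∂y/∂w = x = 0
∂L/∂w = ∂L/∂y · ∂y/∂w = -2 × 0 = 0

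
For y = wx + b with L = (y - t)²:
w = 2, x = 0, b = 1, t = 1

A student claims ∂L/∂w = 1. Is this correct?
Incorrect

y = (2)(0) + 1 = 1
∂L/∂y = 2(y - t) = 2(1 - 1) = 0
∂y/∂w = x = 0
∂L/∂w = 0 × 0 = 0

Claimed value: 1
Incorrect: The correct gradient is 0.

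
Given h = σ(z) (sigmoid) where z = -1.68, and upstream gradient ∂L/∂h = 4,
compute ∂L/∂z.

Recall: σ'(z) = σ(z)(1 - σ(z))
∂L/∂z = 0.5297

σ(-1.68) = 0.1571
σ'(-1.68) = σ(-1.68)(1 - σ(-1.68)) = 0.1571 × 0.8429 = 0.1324
∂L/∂z = ∂L/∂h · σ'(z) = 4 × 0.1324 = 0.5297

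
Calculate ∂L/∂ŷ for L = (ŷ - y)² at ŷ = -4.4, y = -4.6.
∂L/∂ŷ = 0.4

∂L/∂ŷ = 2(ŷ - y) = 2(-4.4 - -4.6) = 2(0.2) = 0.4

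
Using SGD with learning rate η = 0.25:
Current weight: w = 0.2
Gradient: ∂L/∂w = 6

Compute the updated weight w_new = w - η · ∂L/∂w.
w_new = -1.3

w_new = w - η·∂L/∂w = 0.2 - 0.25×(6) = 0.2 - (1.5) = -1.3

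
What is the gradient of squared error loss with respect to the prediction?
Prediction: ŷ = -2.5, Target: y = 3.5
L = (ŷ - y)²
∂L/∂ŷ = -12.0

∂L/∂ŷ = 2(ŷ - y) = 2(-2.5 - 3.5) = 2(-6.0) = -12.0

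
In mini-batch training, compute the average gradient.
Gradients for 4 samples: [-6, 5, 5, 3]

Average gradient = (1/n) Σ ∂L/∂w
Average gradient = 1.75

Average = (1/4)(-6 + 5 + 5 + 3) = 7/4 = 1.75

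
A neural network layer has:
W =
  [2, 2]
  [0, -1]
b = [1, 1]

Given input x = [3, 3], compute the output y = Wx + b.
y = [13, -2]

Wx = [2×3 + 2×3, 0×3 + -1×3]
   = [12, -3]
y = Wx + b = [12 + 1, -3 + 1] = [13, -2]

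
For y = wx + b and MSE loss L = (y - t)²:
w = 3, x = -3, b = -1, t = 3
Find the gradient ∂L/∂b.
∂L/∂b = -26

y = wx + b = (3)(-3) + -1 = -10
∂L/∂y = 2(y - t) = 2(-10 - 3) = -26
∂y/∂b = 1
∂L/∂b = ∂L/∂y · ∂y/∂b = -26 × 1 = -26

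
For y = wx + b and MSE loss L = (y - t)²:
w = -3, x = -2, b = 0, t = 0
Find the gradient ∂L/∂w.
∂L/∂w = -24

y = wx + b = (-3)(-2) + 0 = 6
∂L/∂y = 2(y - t) = 2(6 - 0) = 12
∂y/∂w = x = -2
∂L/∂w = ∂L/∂y · ∂y/∂w = 12 × -2 = -24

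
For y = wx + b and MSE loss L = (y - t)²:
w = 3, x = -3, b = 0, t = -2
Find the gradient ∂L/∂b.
∂L/∂b = -14

y = wx + b = (3)(-3) + 0 = -9
∂L/∂y = 2(y - t) = 2(-9 - -2) = -14
∂y/∂b = 1
∂L/∂b = ∂L/∂y · ∂y/∂b = -14 × 1 = -14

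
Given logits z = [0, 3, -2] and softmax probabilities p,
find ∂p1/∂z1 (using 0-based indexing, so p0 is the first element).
∂p1/∂z1 = 0.05064

p = softmax(z) = [0.04712, 0.9465, 0.006377]
p1 = 0.9465

∂p1/∂z1 = p1(1 - p1) = 0.9465 × (1 - 0.9465) = 0.05064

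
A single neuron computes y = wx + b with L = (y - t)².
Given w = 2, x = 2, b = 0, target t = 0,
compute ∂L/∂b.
∂L/∂b = 8

y = wx + b = (2)(2) + 0 = 4
∂L/∂y = 2(y - t) = 2(4 - 0) = 8
∂y/∂b = 1
∂L/∂b = ∂L/∂y · ∂y/∂b = 8 × 1 = 8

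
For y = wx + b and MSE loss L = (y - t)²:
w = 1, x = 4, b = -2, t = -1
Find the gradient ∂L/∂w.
∂L/∂w = 24

y = wx + b = (1)(4) + -2 = 2
∂L/∂y = 2(y - t) = 2(2 - -1) = 6
∂y/∂w = x = 4
∂L/∂w = ∂L/∂y · ∂y/∂w = 6 × 4 = 24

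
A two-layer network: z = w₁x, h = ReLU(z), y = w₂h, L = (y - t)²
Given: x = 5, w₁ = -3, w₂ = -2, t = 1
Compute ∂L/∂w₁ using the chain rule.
∂L/∂w₁ = 0

Forward pass:
z = w₁x = -3×5 = -15
h = ReLU(-15) = 0
y = w₂h = -2×0 = 0

Backward pass:
∂L/∂y = 2(y - t) = 2(0 - 1) = -2
∂y/∂h = w₂ = -2
∂h/∂z = 0 (ReLU derivative)
∂z/∂w₁ = x = 5

∂L/∂w₁ = -2 × -2 × 0 × 5 = 0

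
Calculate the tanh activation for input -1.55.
-0.9138

tanh(-1.55) = (e^(-1.55) - e^(1.55))/(e^(-1.55) + e^(1.55)) = -0.9138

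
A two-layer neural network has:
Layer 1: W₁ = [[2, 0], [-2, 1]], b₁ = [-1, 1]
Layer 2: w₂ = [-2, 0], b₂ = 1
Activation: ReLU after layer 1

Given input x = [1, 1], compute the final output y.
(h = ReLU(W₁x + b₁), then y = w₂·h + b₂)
y = -1

Layer 1 pre-activation: z₁ = [1, 0]
After ReLU: h = [1, 0]
Layer 2 output: y = -2×1 + 0×0 + 1 = -1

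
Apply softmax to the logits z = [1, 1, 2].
p = [0.2119, 0.2119, 0.5761]

exp(z) = [2.718, 2.718, 7.389]
Sum = 12.83
p = [0.2119, 0.2119, 0.5761]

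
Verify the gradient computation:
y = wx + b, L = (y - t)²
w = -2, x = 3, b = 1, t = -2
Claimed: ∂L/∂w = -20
Incorrect

y = (-2)(3) + 1 = -5
∂L/∂y = 2(y - t) = 2(-5 - -2) = -6
∂y/∂w = x = 3
∂L/∂w = -6 × 3 = -18

Claimed value: -20
Incorrect: The correct gradient is -18.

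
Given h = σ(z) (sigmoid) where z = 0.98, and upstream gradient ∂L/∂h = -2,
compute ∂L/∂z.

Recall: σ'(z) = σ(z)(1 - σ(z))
∂L/∂z = -0.3968

σ(0.98) = 0.7271
σ'(0.98) = σ(0.98)(1 - σ(0.98)) = 0.7271 × 0.2729 = 0.1984
∂L/∂z = ∂L/∂h · σ'(z) = -2 × 0.1984 = -0.3968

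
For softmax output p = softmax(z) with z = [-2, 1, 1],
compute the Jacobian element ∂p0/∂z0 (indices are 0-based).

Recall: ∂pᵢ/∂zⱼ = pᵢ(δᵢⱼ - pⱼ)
∂p0/∂z0 = 0.0237

p = softmax(z) = [0.02429, 0.4879, 0.4879]
p0 = 0.02429

∂p0/∂z0 = p0(1 - p0) = 0.02429 × (1 - 0.02429) = 0.0237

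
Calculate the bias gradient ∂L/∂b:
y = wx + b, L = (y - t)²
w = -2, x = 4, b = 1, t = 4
∂L/∂b = -22

y = wx + b = (-2)(4) + 1 = -7
∂L/∂y = 2(y - t) = 2(-7 - 4) = -22
∂y/∂b = 1
∂L/∂b = ∂L/∂y · ∂y/∂b = -22 × 1 = -22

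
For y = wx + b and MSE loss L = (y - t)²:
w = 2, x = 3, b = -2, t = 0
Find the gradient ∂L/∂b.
∂L/∂b = 8

y = wx + b = (2)(3) + -2 = 4
∂L/∂y = 2(y - t) = 2(4 - 0) = 8
∂y/∂b = 1
∂L/∂b = ∂L/∂y · ∂y/∂b = 8 × 1 = 8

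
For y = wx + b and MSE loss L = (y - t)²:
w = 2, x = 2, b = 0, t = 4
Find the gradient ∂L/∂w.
∂L/∂w = 0

y = wx + b = (2)(2) + 0 = 4
∂L/∂y = 2(y - t) = 2(4 - 4) = 0
∂y/∂w = x = 2
∂L/∂w = ∂L/∂y · ∂y/∂w = 0 × 2 = 0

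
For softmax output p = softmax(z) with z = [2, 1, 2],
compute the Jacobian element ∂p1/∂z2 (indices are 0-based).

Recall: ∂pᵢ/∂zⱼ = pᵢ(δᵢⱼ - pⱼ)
∂p1/∂z2 = -0.06561

p = softmax(z) = [0.4223, 0.1554, 0.4223]
p1 = 0.1554, p2 = 0.4223

∂p1/∂z2 = -p1 × p2 = -0.1554 × 0.4223 = -0.06561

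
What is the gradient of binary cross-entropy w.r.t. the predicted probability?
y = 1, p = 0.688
∂L/∂p = -1.453

∂L/∂p = -y/p + (1-y)/(1-p) = -1/0.688 + 0 = -1.453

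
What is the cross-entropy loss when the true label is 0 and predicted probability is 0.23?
L = 0.2614

L = -0·log(0.23) - 1·log(0.77) = -log(0.77) = 0.2614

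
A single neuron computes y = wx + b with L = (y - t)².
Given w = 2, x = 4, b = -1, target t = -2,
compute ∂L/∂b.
∂L/∂b = 18

y = wx + b = (2)(4) + -1 = 7
∂L/∂y = 2(y - t) = 2(7 - -2) = 18
∂y/∂b = 1
∂L/∂b = ∂L/∂y · ∂y/∂b = 18 × 1 = 18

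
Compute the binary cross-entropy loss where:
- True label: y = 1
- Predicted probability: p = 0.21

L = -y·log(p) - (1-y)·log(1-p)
L = 1.561

L = -1·log(0.21) - 0·log(0.79) = -log(0.21) = 1.561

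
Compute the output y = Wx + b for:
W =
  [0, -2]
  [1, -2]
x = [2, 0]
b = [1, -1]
y = [1, 1]

Wx = [0×2 + -2×0, 1×2 + -2×0]
   = [0, 2]
y = Wx + b = [0 + 1, 2 + -1] = [1, 1]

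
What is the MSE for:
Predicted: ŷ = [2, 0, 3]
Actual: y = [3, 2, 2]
MSE = 2

MSE = (1/3)((2-3)² + (0-2)² + (3-2)²) = (1/3)(1 + 4 + 1) = 2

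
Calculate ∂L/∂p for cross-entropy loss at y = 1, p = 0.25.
∂L/∂p = -4

∂L/∂p = -y/p + (1-y)/(1-p) = -1/0.25 + 0 = -4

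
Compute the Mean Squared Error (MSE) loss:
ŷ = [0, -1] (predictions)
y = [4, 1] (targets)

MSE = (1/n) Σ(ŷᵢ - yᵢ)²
MSE = 10

MSE = (1/2)((0-4)² + (-1-1)²) = (1/2)(16 + 4) = 10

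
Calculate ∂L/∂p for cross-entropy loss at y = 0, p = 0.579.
∂L/∂p = 2.375

∂L/∂p = -y/p + (1-y)/(1-p) = 0 + 1/0.421 = 2.375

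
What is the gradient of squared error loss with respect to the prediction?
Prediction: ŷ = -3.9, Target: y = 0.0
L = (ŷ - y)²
∂L/∂ŷ = -7.8

∂L/∂ŷ = 2(ŷ - y) = 2(-3.9 - 0.0) = 2(-3.9) = -7.8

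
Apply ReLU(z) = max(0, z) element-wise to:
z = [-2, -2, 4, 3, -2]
h = [0, 0, 4, 3, 0]

ReLU applied element-wise: max(0,-2)=0, max(0,-2)=0, max(0,4)=4, max(0,3)=3, max(0,-2)=0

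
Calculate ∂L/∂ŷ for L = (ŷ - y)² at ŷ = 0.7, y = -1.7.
∂L/∂ŷ = 4.8

∂L/∂ŷ = 2(ŷ - y) = 2(0.7 - -1.7) = 2(2.4) = 4.8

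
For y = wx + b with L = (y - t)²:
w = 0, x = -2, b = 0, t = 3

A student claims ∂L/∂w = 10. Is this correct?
Incorrect

y = (0)(-2) + 0 = 0
∂L/∂y = 2(y - t) = 2(0 - 3) = -6
∂y/∂w = x = -2
∂L/∂w = -6 × -2 = 12

Claimed value: 10
Incorrect: The correct gradient is 12.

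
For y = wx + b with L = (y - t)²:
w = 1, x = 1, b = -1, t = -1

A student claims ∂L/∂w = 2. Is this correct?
Correct

y = (1)(1) + -1 = 0
∂L/∂y = 2(y - t) = 2(0 - -1) = 2
∂y/∂w = x = 1
∂L/∂w = 2 × 1 = 2

Claimed value: 2
Correct: The correct gradient is 2.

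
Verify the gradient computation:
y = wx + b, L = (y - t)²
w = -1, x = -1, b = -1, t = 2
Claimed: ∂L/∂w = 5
Incorrect

y = (-1)(-1) + -1 = 0
∂L/∂y = 2(y - t) = 2(0 - 2) = -4
∂y/∂w = x = -1
∂L/∂w = -4 × -1 = 4

Claimed value: 5
Incorrect: The correct gradient is 4.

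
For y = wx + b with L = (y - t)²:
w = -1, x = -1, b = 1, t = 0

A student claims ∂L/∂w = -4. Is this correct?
Correct

y = (-1)(-1) + 1 = 2
∂L/∂y = 2(y - t) = 2(2 - 0) = 4
∂y/∂w = x = -1
∂L/∂w = 4 × -1 = -4

Claimed value: -4
Correct: The correct gradient is -4.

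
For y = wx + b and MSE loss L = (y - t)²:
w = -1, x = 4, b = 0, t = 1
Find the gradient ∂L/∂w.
∂L/∂w = -40

y = wx + b = (-1)(4) + 0 = -4
∂L/∂y = 2(y - t) = 2(-4 - 1) = -10
∂y/∂w = x = 4
∂L/∂w = ∂L/∂y · ∂y/∂w = -10 × 4 = -40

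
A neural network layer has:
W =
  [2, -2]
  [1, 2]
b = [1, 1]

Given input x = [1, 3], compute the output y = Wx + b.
y = [-3, 8]

Wx = [2×1 + -2×3, 1×1 + 2×3]
   = [-4, 7]
y = Wx + b = [-4 + 1, 7 + 1] = [-3, 8]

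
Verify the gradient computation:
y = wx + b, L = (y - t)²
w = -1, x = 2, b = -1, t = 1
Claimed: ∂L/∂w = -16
Correct

y = (-1)(2) + -1 = -3
∂L/∂y = 2(y - t) = 2(-3 - 1) = -8
∂y/∂w = x = 2
∂L/∂w = -8 × 2 = -16

Claimed value: -16
Correct: The correct gradient is -16.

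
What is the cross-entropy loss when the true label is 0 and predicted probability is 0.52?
L = 0.734

L = -0·log(0.52) - 1·log(0.48) = -log(0.48) = 0.734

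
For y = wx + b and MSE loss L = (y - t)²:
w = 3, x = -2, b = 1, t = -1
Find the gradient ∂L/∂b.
∂L/∂b = -8

y = wx + b = (3)(-2) + 1 = -5
∂L/∂y = 2(y - t) = 2(-5 - -1) = -8
∂y/∂b = 1
∂L/∂b = ∂L/∂y · ∂y/∂b = -8 × 1 = -8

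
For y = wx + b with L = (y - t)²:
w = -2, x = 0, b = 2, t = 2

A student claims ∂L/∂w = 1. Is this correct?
Incorrect

y = (-2)(0) + 2 = 2
∂L/∂y = 2(y - t) = 2(2 - 2) = 0
∂y/∂w = x = 0
∂L/∂w = 0 × 0 = 0

Claimed value: 1
Incorrect: The correct gradient is 0.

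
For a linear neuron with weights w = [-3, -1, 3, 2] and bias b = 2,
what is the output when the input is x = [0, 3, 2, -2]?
y = 1

y = (-3)(0) + (-1)(3) + (3)(2) + (2)(-2) + 2 = 1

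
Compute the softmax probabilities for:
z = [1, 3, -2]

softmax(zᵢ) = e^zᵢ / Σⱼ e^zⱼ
p = [0.1185, 0.8756, 0.0059]

exp(z) = [2.718, 20.09, 0.1353]
Sum = 22.94
p = [0.1185, 0.8756, 0.0059]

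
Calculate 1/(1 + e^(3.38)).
0.03293

sigmoid(-3.38) = 1/(1 + e^(3.38)) = 1/(1 + 29.37) = 0.03293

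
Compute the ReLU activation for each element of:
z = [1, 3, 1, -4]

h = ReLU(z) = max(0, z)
h = [1, 3, 1, 0]

ReLU applied element-wise: max(0,1)=1, max(0,3)=3, max(0,1)=1, max(0,-4)=0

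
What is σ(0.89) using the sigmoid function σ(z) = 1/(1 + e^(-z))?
0.7089

sigmoid(0.89) = 1/(1 + e^(-0.89)) = 1/(1 + 0.4107) = 0.7089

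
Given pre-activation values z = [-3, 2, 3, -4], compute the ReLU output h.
h = [0, 2, 3, 0]

ReLU applied element-wise: max(0,-3)=0, max(0,2)=2, max(0,3)=3, max(0,-4)=0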